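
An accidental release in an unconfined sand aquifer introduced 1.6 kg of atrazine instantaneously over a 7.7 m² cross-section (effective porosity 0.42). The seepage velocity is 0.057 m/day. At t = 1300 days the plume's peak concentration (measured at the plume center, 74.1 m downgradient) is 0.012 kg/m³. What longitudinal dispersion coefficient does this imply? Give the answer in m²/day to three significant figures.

At the plume center C_max = M/(n_e·A·√(4πDt)), so D = M²/(4πt·(n_e·A·C_max)²).
n_e·A·C_max = 0.42 × 7.7 × 0.012 = 0.03881 kg/m.
D = 1.6²/(4π × 1300 × 0.03881²) = 0.104 m²/day.

0.104 m²/day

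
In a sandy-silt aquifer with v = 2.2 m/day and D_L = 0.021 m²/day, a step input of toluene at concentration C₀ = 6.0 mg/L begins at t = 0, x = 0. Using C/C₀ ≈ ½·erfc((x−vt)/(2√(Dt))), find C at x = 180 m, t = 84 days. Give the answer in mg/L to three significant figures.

For a continuous step input, C/C₀ ≈ ½·erfc((x−vt)/(2√(Dt))).
vt = 2.2 × 84 = 184.8 m and 2√(Dt) = 2√(0.021 × 84) = 2.656 m.
Argument (x−vt)/(2√(Dt)) = (180 − 184.8)/2.656 = -1.807; ½·erfc(-1.807) = 0.9947.
C = 6.0 × 0.9947 = 5.97 mg/L.

5.97 mg/L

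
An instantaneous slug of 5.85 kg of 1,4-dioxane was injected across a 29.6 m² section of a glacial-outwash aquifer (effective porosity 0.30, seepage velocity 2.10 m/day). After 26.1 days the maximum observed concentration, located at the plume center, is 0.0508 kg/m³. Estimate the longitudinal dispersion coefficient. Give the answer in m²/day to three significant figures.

At the plume center C_max = M/(n_e·A·√(4πDt)), so D = M²/(4πt·(n_e·A·C_max)²).
n_e·A·C_max = 0.30 × 29.6 × 0.0508 = 0.4511 kg/m.
D = 5.85²/(4π × 26.1 × 0.4511²) = 0.513 m²/day.

0.513 m²/day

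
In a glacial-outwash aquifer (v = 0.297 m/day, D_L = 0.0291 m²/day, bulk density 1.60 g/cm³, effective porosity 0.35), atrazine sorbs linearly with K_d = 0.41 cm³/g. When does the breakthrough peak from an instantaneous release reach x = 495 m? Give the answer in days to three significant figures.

4790 days

Retardation factor R = 1 + ρ_b·K_d/n = 1 + 1.60 × 0.41/0.35 = 2.874.
Sorption retards both mechanisms: v_R = v/R = 0.1033 m/day, D_R = D/R = 0.01013 m²/day.
Peak time from v_R²t² + 2D_R t − x² = 0: t = (√(D_R² + v_R²x²) − D_R)/v_R².
√(D_R² + v_R²x²) = √(0.01013² + 0.1033² × 495²) = 51.13; v_R² = 0.01067.
t = (51.13 − 0.01013)/0.01067 = 4790 days.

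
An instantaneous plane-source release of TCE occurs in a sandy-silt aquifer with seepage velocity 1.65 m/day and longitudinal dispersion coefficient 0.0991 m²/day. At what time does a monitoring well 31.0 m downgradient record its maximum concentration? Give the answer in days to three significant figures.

18.8 days

For the 1D instantaneous-source solution, setting ∂C/∂t = 0 at fixed x gives v²t² + 2Dt − x² = 0, so t = (√(D² + v²x²) − D)/v².
√(D² + v²x²) = √(0.0991² + 1.65² × 31.0²) = 51.15; v² = 2.7225.
t = (51.15 − 0.0991)/2.7225 = 18.8 days (vs. the pure-advection estimate x/v = 18.8 d).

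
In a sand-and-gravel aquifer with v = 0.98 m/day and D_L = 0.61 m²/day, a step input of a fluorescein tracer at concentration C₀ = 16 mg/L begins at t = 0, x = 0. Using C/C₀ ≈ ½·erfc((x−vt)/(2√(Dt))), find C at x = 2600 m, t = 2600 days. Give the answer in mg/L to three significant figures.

2.85 mg/L

For a continuous step input, C/C₀ ≈ ½·erfc((x−vt)/(2√(Dt))).
vt = 0.98 × 2600 = 2548 m and 2√(Dt) = 2√(0.61 × 2600) = 79.65 m.
Argument (x−vt)/(2√(Dt)) = (2600 − 2548)/79.65 = 0.6529; ½·erfc(0.6529) = 0.1779.
C = 16 × 0.1779 = 2.85 mg/L.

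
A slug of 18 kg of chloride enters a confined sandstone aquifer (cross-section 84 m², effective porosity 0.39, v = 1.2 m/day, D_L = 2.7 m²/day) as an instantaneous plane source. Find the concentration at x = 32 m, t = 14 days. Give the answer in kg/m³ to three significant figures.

0.00547 kg/m³

For an instantaneous plane source, C(x,t) = M/(n_e·A·√(4πDt)) · exp(−(x−vt)²/(4Dt)), with n_e·A the pore (flow) area.
Plume center vt = 1.2 × 14 = 16.8 m, so the well at 32 m is 15.2 m downgradient of the peak.
√(4πDt) = 21.79 m, giving peak height M/(n_e·A·√(4πDt)) = 18/(0.39 × 84 × 21.79) = 0.02522 kg/m³.
(x−vt)²/(4Dt) = (15.2)²/(4 × 2.7 × 14) = 1.528; exp(−1.528) = 0.2170.
C = 0.02522 × 0.2170 = 0.00547 kg/m³.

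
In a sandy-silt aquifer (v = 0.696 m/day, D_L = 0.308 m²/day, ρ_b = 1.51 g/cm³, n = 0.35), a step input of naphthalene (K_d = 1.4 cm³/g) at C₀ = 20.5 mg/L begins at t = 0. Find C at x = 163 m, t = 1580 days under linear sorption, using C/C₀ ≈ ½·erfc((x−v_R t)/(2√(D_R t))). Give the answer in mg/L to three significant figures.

Retardation factor R = 1 + ρ_b·K_d/n = 1 + 1.51 × 1.4/0.35 = 7.040.
Sorption retards both mechanisms: v_R = v/R = 0.09886 m/day, D_R = D/R = 0.04375 m²/day.
v_R·t = 0.09886 × 1580 = 156.1988 m; 2√(D_R t) = 16.63 m; argument = (163 − 156.1988)/16.63 = 0.4090.
C = C₀ × ½·erfc(0.4090) = 20.5 × 0.2815 = 5.77 mg/L.

5.77 mg/L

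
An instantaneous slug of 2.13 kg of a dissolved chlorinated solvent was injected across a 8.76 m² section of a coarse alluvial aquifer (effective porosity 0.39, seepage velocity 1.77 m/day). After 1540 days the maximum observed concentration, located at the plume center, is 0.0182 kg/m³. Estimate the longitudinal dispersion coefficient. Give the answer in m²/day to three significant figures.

At the plume center C_max = M/(n_e·A·√(4πDt)), so D = M²/(4πt·(n_e·A·C_max)²).
n_e·A·C_max = 0.39 × 8.76 × 0.0182 = 0.06218 kg/m.
D = 2.13²/(4π × 1540 × 0.06218²) = 0.0606 m²/day.

0.0606 m²/day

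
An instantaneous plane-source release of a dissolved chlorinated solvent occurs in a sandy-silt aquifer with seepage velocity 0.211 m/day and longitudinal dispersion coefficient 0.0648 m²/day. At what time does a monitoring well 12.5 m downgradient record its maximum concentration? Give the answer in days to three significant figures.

For the 1D instantaneous-source solution, setting ∂C/∂t = 0 at fixed x gives v²t² + 2Dt − x² = 0, so t = (√(D² + v²x²) − D)/v².
√(D² + v²x²) = √(0.0648² + 0.211² × 12.5²) = 2.638; v² = 0.044521.
t = (2.638 − 0.0648)/0.044521 = 57.8 days (vs. the pure-advection estimate x/v = 59.2 d).

57.8 days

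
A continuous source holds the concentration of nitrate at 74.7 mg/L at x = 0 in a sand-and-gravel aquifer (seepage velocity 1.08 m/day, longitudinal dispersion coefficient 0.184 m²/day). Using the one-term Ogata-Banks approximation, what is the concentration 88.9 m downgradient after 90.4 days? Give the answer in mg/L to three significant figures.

69.8 mg/L

For a continuous step input, C/C₀ ≈ ½·erfc((x−vt)/(2√(Dt))).
vt = 1.08 × 90.4 = 97.632 m and 2√(Dt) = 2√(0.184 × 90.4) = 8.157 m.
Argument (x−vt)/(2√(Dt)) = (88.9 − 97.632)/8.157 = -1.070; ½·erfc(-1.070) = 0.9349.
C = 74.7 × 0.9349 = 69.8 mg/L.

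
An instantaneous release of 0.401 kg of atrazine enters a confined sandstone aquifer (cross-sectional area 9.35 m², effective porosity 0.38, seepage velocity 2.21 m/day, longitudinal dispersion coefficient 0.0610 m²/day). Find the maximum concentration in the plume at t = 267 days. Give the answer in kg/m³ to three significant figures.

0.00789 kg/m³

The peak of an instantaneous 1D plume sits at x = vt; there the Gaussian factor is 1 and C_max = M/(n_e·A·√(4πDt)), where n_e·A is the pore area the mass is dissolved in.
√(4πDt) = √(4π × 0.0610 × 267) = 14.31 m, so C_max = 0.401/(0.38 × 9.35 × 14.31) = 0.00789 kg/m³.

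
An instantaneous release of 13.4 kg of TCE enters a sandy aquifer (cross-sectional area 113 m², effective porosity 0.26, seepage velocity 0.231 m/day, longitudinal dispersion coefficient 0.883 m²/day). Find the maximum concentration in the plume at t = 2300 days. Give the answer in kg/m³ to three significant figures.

0.00285 kg/m³

The peak of an instantaneous 1D plume sits at x = vt; there the Gaussian factor is 1 and C_max = M/(n_e·A·√(4πDt)), where n_e·A is the pore area the mass is dissolved in.
√(4πDt) = √(4π × 0.883 × 2300) = 159.8 m, so C_max = 13.4/(0.26 × 113 × 159.8) = 0.00285 kg/m³.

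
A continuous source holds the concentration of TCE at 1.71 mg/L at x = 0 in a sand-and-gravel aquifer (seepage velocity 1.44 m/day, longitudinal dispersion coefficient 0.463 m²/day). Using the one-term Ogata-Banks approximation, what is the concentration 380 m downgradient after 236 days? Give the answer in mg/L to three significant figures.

0.00564 mg/L

For a continuous step input, C/C₀ ≈ ½·erfc((x−vt)/(2√(Dt))).
vt = 1.44 × 236 = 339.84 m and 2√(Dt) = 2√(0.463 × 236) = 20.91 m.
Argument (x−vt)/(2√(Dt)) = (380 − 339.84)/20.91 = 1.921; ½·erfc(1.921) = 0.003297.
C = 1.71 × 0.003297 = 0.00564 mg/L.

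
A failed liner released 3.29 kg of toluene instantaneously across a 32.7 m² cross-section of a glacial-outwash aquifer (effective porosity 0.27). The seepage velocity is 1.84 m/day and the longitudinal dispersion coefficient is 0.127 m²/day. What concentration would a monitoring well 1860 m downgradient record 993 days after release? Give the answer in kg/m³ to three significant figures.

For an instantaneous plane source, C(x,t) = M/(n_e·A·√(4πDt)) · exp(−(x−vt)²/(4Dt)), with n_e·A the pore (flow) area.
Plume center vt = 1.84 × 993 = 1827.12 m, so the well at 1860 m is 32.88 m downgradient of the peak.
√(4πDt) = 39.81 m, giving peak height M/(n_e·A·√(4πDt)) = 3.29/(0.27 × 32.7 × 39.81) = 0.009360 kg/m³.
(x−vt)²/(4Dt) = (32.88)²/(4 × 0.127 × 993) = 2.143; exp(−2.143) = 0.1173.
C = 0.009360 × 0.1173 = 0.00110 kg/m³.

0.00110 kg/m³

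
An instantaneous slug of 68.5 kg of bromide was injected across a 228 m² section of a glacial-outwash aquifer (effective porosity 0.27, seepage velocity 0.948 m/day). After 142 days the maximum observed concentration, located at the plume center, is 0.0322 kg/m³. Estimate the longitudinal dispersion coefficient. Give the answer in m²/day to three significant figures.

0.669 m²/day

At the plume center C_max = M/(n_e·A·√(4πDt)), so D = M²/(4πt·(n_e·A·C_max)²).
n_e·A·C_max = 0.27 × 228 × 0.0322 = 1.982 kg/m.
D = 68.5²/(4π × 142 × 1.982²) = 0.669 m²/day.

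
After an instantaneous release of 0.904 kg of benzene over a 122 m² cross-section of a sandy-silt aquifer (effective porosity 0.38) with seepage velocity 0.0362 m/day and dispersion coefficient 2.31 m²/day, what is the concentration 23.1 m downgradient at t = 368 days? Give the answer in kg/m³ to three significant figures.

For an instantaneous plane source, C(x,t) = M/(n_e·A·√(4πDt)) · exp(−(x−vt)²/(4Dt)), with n_e·A the pore (flow) area.
Plume center vt = 0.0362 × 368 = 13.3216 m, so the well at 23.1 m is 9.7784 m downgradient of the peak.
√(4πDt) = 103.4 m, giving peak height M/(n_e·A·√(4πDt)) = 0.904/(0.38 × 122 × 103.4) = 0.0001886 kg/m³.
(x−vt)²/(4Dt) = (9.7784)²/(4 × 2.31 × 368) = 0.02812; exp(−0.02812) = 0.9723.
C = 0.0001886 × 0.9723 = 0.000183 kg/m³.

0.000183 kg/m³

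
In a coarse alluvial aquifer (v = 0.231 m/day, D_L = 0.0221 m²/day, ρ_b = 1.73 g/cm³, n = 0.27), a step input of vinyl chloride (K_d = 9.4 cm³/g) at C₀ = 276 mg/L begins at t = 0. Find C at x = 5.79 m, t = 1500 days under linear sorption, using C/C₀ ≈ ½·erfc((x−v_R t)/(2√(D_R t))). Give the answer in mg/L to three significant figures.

124 mg/L

Retardation factor R = 1 + ρ_b·K_d/n = 1 + 1.73 × 9.4/0.27 = 61.23.
Sorption retards both mechanisms: v_R = v/R = 0.003773 m/day, D_R = D/R = 0.0003609 m²/day.
v_R·t = 0.003773 × 1500 = 5.6595 m; 2√(D_R t) = 1.472 m; argument = (5.79 − 5.6595)/1.472 = 0.08865.
C = C₀ × ½·erfc(0.08865) = 276 × 0.4501 = 124 mg/L.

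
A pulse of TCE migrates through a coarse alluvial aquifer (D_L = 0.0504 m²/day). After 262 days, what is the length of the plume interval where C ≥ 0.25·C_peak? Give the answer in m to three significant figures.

17.1 m

The plume is Gaussian with σ = √(2Dt) = √(2 × 0.0504 × 262) = 5.139 m.
C/C_peak = exp(−Δx²/(2σ²)) = 0.25 ⇒ Δx = σ·√(−2 ln 0.25) = 5.139 × 1.665 = 8.556 m.
Width = 2Δx = 17.1 m.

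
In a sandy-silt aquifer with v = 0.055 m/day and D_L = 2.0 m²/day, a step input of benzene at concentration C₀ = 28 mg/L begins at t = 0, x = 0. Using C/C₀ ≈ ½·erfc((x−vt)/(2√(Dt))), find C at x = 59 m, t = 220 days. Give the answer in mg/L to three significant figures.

1.59 mg/L

For a continuous step input, C/C₀ ≈ ½·erfc((x−vt)/(2√(Dt))).
vt = 0.055 × 220 = 12.1 m and 2√(Dt) = 2√(2.0 × 220) = 41.95 m.
Argument (x−vt)/(2√(Dt)) = (59 − 12.1)/41.95 = 1.118; ½·erfc(1.118) = 0.05693.
C = 28 × 0.05693 = 1.59 mg/L.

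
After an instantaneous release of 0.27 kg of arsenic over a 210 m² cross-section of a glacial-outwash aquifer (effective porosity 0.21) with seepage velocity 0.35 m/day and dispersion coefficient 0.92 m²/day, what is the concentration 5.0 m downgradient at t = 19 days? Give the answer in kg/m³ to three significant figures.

For an instantaneous plane source, C(x,t) = M/(n_e·A·√(4πDt)) · exp(−(x−vt)²/(4Dt)), with n_e·A the pore (flow) area.
Plume center vt = 0.35 × 19 = 6.65 m, so the well at 5.0 m is 1.65 m upgradient of the peak.
√(4πDt) = 14.82 m, giving peak height M/(n_e·A·√(4πDt)) = 0.27/(0.21 × 210 × 14.82) = 0.0004131 kg/m³.
(x−vt)²/(4Dt) = (-1.65)²/(4 × 0.92 × 19) = 0.03894; exp(−0.03894) = 0.9618.
C = 0.0004131 × 0.9618 = 0.000397 kg/m³.

0.000397 kg/m³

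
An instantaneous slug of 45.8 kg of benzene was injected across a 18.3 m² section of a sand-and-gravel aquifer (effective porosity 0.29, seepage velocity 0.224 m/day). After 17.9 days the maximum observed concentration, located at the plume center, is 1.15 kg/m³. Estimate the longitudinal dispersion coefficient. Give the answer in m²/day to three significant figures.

At the plume center C_max = M/(n_e·A·√(4πDt)), so D = M²/(4πt·(n_e·A·C_max)²).
n_e·A·C_max = 0.29 × 18.3 × 1.15 = 6.103 kg/m.
D = 45.8²/(4π × 17.9 × 6.103²) = 0.250 m²/day.

0.250 m²/day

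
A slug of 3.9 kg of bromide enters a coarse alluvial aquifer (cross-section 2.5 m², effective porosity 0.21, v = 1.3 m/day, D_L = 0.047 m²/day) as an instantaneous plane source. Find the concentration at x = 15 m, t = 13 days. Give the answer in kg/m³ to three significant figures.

0.612 kg/m³

For an instantaneous plane source, C(x,t) = M/(n_e·A·√(4πDt)) · exp(−(x−vt)²/(4Dt)), with n_e·A the pore (flow) area.
Plume center vt = 1.3 × 13 = 16.9 m, so the well at 15 m is 1.9 m upgradient of the peak.
√(4πDt) = 2.771 m, giving peak height M/(n_e·A·√(4πDt)) = 3.9/(0.21 × 2.5 × 2.771) = 2.681 kg/m³.
(x−vt)²/(4Dt) = (-1.9)²/(4 × 0.047 × 13) = 1.477; exp(−1.477) = 0.2283.
C = 2.681 × 0.2283 = 0.612 kg/m³.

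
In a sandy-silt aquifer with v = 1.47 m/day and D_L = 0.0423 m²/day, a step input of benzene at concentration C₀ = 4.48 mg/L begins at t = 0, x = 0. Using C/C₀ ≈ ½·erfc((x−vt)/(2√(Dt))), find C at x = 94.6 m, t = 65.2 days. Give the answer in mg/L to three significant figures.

3.14 mg/L

For a continuous step input, C/C₀ ≈ ½·erfc((x−vt)/(2√(Dt))).
vt = 1.47 × 65.2 = 95.844 m and 2√(Dt) = 2√(0.0423 × 65.2) = 3.321 m.
Argument (x−vt)/(2√(Dt)) = (94.6 − 95.844)/3.321 = -0.3746; ½·erfc(-0.3746) = 0.7019.
C = 4.48 × 0.7019 = 3.14 mg/L.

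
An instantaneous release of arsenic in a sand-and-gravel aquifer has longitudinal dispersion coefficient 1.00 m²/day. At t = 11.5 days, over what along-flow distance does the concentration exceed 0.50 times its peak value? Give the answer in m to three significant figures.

The plume is Gaussian with σ = √(2Dt) = √(2 × 1.00 × 11.5) = 4.796 m.
C/C_peak = exp(−Δx²/(2σ²)) = 0.50 ⇒ Δx = σ·√(−2 ln 0.50) = 4.796 × 1.177 = 5.645 m.
Width = 2Δx = 11.3 m.

11.3 m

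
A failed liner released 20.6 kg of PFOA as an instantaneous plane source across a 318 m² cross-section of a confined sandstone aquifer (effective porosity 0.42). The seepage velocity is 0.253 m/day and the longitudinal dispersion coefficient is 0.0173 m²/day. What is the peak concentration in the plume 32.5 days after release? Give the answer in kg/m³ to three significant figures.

The peak of an instantaneous 1D plume sits at x = vt; there the Gaussian factor is 1 and C_max = M/(n_e·A·√(4πDt)), where n_e·A is the pore area the mass is dissolved in.
√(4πDt) = √(4π × 0.0173 × 32.5) = 2.658 m, so C_max = 20.6/(0.42 × 318 × 2.658) = 0.0580 kg/m³.

0.0580 kg/m³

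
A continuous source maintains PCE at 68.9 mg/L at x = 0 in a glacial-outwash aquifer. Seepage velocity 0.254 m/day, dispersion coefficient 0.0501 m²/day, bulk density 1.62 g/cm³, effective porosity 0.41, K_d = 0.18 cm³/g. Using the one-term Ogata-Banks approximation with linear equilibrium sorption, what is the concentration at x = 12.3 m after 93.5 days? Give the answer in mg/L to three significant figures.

Retardation factor R = 1 + ρ_b·K_d/n = 1 + 1.62 × 0.18/0.41 = 1.711.
Sorption retards both mechanisms: v_R = v/R = 0.1485 m/day, D_R = D/R = 0.02928 m²/day.
v_R·t = 0.1485 × 93.5 = 13.88475 m; 2√(D_R t) = 3.309 m; argument = (12.3 − 13.88475)/3.309 = -0.4789.
C = C₀ × ½·erfc(-0.4789) = 68.9 × 0.7509 = 51.7 mg/L.

51.7 mg/L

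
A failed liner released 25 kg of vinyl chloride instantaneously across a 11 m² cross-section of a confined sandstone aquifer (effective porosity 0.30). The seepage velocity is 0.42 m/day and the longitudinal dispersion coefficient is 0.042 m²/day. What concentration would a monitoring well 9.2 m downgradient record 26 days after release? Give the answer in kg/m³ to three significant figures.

For an instantaneous plane source, C(x,t) = M/(n_e·A·√(4πDt)) · exp(−(x−vt)²/(4Dt)), with n_e·A the pore (flow) area.
Plume center vt = 0.42 × 26 = 10.92 m, so the well at 9.2 m is 1.72 m upgradient of the peak.
√(4πDt) = 3.704 m, giving peak height M/(n_e·A·√(4πDt)) = 25/(0.30 × 11 × 3.704) = 2.045 kg/m³.
(x−vt)²/(4Dt) = (-1.72)²/(4 × 0.042 × 26) = 0.6773; exp(−0.6773) = 0.5080.
C = 2.045 × 0.5080 = 1.04 kg/m³.

1.04 kg/m³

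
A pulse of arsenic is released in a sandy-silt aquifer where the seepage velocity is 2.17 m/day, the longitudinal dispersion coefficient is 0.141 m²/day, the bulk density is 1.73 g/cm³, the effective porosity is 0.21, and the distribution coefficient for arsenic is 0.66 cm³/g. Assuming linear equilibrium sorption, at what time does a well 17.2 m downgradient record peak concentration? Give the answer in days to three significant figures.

50.8 days

Retardation factor R = 1 + ρ_b·K_d/n = 1 + 1.73 × 0.66/0.21 = 6.437.
Sorption retards both mechanisms: v_R = v/R = 0.3371 m/day, D_R = D/R = 0.02190 m²/day.
Peak time from v_R²t² + 2D_R t − x² = 0: t = (√(D_R² + v_R²x²) − D_R)/v_R².
√(D_R² + v_R²x²) = √(0.02190² + 0.3371² × 17.2²) = 5.798; v_R² = 0.1136.
t = (5.798 − 0.02190)/0.1136 = 50.8 days.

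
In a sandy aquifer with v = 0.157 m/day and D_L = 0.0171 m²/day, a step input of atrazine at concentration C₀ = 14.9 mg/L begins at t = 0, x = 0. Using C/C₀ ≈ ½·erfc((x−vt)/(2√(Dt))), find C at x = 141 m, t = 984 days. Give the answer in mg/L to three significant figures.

14.8 mg/L

For a continuous step input, C/C₀ ≈ ½·erfc((x−vt)/(2√(Dt))).
vt = 0.157 × 984 = 154.488 m and 2√(Dt) = 2√(0.0171 × 984) = 8.204 m.
Argument (x−vt)/(2√(Dt)) = (141 − 154.488)/8.204 = -1.644; ½·erfc(-1.644) = 0.9900.
C = 14.9 × 0.9900 = 14.8 mg/L.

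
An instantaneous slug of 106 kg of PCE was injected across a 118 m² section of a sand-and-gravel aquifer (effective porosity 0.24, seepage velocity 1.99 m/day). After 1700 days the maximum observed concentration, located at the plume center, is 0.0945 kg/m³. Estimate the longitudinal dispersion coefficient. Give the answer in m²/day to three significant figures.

0.0734 m²/day

At the plume center C_max = M/(n_e·A·√(4πDt)), so D = M²/(4πt·(n_e·A·C_max)²).
n_e·A·C_max = 0.24 × 118 × 0.0945 = 2.676 kg/m.
D = 106²/(4π × 1700 × 2.676²) = 0.0734 m²/day.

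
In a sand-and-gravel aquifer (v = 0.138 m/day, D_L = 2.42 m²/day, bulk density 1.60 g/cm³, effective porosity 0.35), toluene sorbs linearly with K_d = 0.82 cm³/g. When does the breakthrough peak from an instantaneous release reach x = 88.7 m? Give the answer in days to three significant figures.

2510 days

Retardation factor R = 1 + ρ_b·K_d/n = 1 + 1.60 × 0.82/0.35 = 4.749.
Sorption retards both mechanisms: v_R = v/R = 0.02906 m/day, D_R = D/R = 0.5096 m²/day.
Peak time from v_R²t² + 2D_R t − x² = 0: t = (√(D_R² + v_R²x²) − D_R)/v_R².
√(D_R² + v_R²x²) = √(0.5096² + 0.02906² × 88.7²) = 2.628; v_R² = 0.0008445.
t = (2.628 − 0.5096)/0.0008445 = 2510 days.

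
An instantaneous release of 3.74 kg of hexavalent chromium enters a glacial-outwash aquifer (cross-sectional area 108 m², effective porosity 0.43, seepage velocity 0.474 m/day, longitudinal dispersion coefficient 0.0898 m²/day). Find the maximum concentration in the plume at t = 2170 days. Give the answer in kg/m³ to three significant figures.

0.00163 kg/m³

The peak of an instantaneous 1D plume sits at x = vt; there the Gaussian factor is 1 and C_max = M/(n_e·A·√(4πDt)), where n_e·A is the pore area the mass is dissolved in.
√(4πDt) = √(4π × 0.0898 × 2170) = 49.48 m, so C_max = 3.74/(0.43 × 108 × 49.48) = 0.00163 kg/m³.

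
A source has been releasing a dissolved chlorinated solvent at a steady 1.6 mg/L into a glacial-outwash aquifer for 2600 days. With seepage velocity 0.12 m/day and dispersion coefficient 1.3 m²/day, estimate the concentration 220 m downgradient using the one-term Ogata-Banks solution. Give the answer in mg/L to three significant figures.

1.39 mg/L

For a continuous step input, C/C₀ ≈ ½·erfc((x−vt)/(2√(Dt))).
vt = 0.12 × 2600 = 312 m and 2√(Dt) = 2√(1.3 × 2600) = 116.3 m.
Argument (x−vt)/(2√(Dt)) = (220 − 312)/116.3 = -0.7911; ½·erfc(-0.7911) = 0.8684.
C = 1.6 × 0.8684 = 1.39 mg/L.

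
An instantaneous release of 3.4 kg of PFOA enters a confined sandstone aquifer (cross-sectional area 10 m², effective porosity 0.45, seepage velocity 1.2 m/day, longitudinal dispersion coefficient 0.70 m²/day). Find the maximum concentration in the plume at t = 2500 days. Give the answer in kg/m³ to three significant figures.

The peak of an instantaneous 1D plume sits at x = vt; there the Gaussian factor is 1 and C_max = M/(n_e·A·√(4πDt)), where n_e·A is the pore area the mass is dissolved in.
√(4πDt) = √(4π × 0.70 × 2500) = 148.3 m, so C_max = 3.4/(0.45 × 10 × 148.3) = 0.00509 kg/m³.

0.00509 kg/m³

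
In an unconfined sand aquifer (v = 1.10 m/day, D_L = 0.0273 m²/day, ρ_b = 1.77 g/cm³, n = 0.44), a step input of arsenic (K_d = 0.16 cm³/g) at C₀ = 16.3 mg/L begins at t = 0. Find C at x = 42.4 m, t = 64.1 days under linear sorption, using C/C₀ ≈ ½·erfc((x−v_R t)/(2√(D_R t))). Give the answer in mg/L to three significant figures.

Retardation factor R = 1 + ρ_b·K_d/n = 1 + 1.77 × 0.16/0.44 = 1.644.
Sorption retards both mechanisms: v_R = v/R = 0.6691 m/day, D_R = D/R = 0.01661 m²/day.
v_R·t = 0.6691 × 64.1 = 42.88931 m; 2√(D_R t) = 2.064 m; argument = (42.4 − 42.88931)/2.064 = -0.2371.
C = C₀ × ½·erfc(-0.2371) = 16.3 × 0.6313 = 10.3 mg/L.

10.3 mg/L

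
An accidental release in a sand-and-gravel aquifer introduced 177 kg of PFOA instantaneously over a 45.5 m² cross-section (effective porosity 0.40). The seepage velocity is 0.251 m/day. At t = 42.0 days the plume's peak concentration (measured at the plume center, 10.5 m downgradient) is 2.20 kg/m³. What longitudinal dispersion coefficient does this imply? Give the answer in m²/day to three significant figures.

0.0370 m²/day

At the plume center C_max = M/(n_e·A·√(4πDt)), so D = M²/(4πt·(n_e·A·C_max)²).
n_e·A·C_max = 0.40 × 45.5 × 2.20 = 40.04 kg/m.
D = 177²/(4π × 42.0 × 40.04²) = 0.0370 m²/day.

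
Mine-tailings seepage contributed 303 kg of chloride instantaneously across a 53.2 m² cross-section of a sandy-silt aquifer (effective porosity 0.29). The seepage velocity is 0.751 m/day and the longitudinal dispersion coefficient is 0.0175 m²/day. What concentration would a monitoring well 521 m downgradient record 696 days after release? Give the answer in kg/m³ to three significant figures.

1.50 kg/m³

For an instantaneous plane source, C(x,t) = M/(n_e·A·√(4πDt)) · exp(−(x−vt)²/(4Dt)), with n_e·A the pore (flow) area.
Plume center vt = 0.751 × 696 = 522.696 m, so the well at 521 m is 1.696 m upgradient of the peak.
√(4πDt) = 12.37 m, giving peak height M/(n_e·A·√(4πDt)) = 303/(0.29 × 53.2 × 12.37) = 1.588 kg/m³.
(x−vt)²/(4Dt) = (-1.696)²/(4 × 0.0175 × 696) = 0.05904; exp(−0.05904) = 0.9427.
C = 1.588 × 0.9427 = 1.50 kg/m³.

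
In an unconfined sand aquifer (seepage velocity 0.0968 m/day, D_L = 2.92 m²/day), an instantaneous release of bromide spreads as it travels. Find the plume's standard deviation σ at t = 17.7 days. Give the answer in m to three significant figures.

10.2 m

Dispersive spreading gives a Gaussian with σ² = 2Dt; advection only shifts the center.
σ = √(2 × 2.92 × 17.7) = 10.2 m.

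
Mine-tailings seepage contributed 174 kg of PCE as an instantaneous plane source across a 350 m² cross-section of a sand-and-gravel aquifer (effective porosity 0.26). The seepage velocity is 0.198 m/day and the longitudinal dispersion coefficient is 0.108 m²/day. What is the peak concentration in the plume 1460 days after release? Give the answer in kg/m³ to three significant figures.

The peak of an instantaneous 1D plume sits at x = vt; there the Gaussian factor is 1 and C_max = M/(n_e·A·√(4πDt)), where n_e·A is the pore area the mass is dissolved in.
√(4πDt) = √(4π × 0.108 × 1460) = 44.51 m, so C_max = 174/(0.26 × 350 × 44.51) = 0.0430 kg/m³.

0.0430 kg/m³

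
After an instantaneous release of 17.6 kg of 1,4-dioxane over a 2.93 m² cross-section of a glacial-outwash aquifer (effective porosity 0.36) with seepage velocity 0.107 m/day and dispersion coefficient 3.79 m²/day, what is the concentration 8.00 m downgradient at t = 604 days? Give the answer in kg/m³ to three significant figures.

For an instantaneous plane source, C(x,t) = M/(n_e·A·√(4πDt)) · exp(−(x−vt)²/(4Dt)), with n_e·A the pore (flow) area.
Plume center vt = 0.107 × 604 = 64.628 m, so the well at 8.00 m is 56.628 m upgradient of the peak.
√(4πDt) = 169.6 m, giving peak height M/(n_e·A·√(4πDt)) = 17.6/(0.36 × 2.93 × 169.6) = 0.09838 kg/m³.
(x−vt)²/(4Dt) = (-56.628)²/(4 × 3.79 × 604) = 0.3502; exp(−0.3502) = 0.7045.
C = 0.09838 × 0.7045 = 0.0693 kg/m³.

0.0693 kg/m³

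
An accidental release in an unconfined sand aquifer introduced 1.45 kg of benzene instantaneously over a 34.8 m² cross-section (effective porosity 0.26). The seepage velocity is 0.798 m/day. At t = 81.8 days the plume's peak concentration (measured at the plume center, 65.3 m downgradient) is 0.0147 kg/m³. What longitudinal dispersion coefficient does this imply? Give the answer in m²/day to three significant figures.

0.116 m²/day

At the plume center C_max = M/(n_e·A·√(4πDt)), so D = M²/(4πt·(n_e·A·C_max)²).
n_e·A·C_max = 0.26 × 34.8 × 0.0147 = 0.1330 kg/m.
D = 1.45²/(4π × 81.8 × 0.1330²) = 0.116 m²/day.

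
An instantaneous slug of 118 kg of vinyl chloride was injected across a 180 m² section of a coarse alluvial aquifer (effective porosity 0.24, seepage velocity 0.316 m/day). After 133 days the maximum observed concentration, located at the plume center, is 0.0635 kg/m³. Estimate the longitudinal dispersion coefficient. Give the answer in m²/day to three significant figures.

At the plume center C_max = M/(n_e·A·√(4πDt)), so D = M²/(4πt·(n_e·A·C_max)²).
n_e·A·C_max = 0.24 × 180 × 0.0635 = 2.743 kg/m.
D = 118²/(4π × 133 × 2.743²) = 1.11 m²/day.

1.11 m²/day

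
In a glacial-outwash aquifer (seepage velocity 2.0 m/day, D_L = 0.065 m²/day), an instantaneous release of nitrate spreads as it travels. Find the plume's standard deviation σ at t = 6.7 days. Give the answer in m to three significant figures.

0.933 m

Dispersive spreading gives a Gaussian with σ² = 2Dt; advection only shifts the center.
σ = √(2 × 0.065 × 6.7) = 0.933 m.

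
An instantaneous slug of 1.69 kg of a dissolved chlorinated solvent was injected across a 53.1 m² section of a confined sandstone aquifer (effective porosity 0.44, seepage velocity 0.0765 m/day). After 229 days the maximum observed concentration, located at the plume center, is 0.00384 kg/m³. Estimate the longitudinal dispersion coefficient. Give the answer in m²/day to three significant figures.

0.123 m²/day

At the plume center C_max = M/(n_e·A·√(4πDt)), so D = M²/(4πt·(n_e·A·C_max)²).
n_e·A·C_max = 0.44 × 53.1 × 0.00384 = 0.08972 kg/m.
D = 1.69²/(4π × 229 × 0.08972²) = 0.123 m²/day.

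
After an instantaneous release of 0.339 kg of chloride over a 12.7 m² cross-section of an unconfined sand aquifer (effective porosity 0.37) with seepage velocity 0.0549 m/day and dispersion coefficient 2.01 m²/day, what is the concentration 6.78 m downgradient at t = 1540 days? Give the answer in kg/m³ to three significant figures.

0.000224 kg/m³

For an instantaneous plane source, C(x,t) = M/(n_e·A·√(4πDt)) · exp(−(x−vt)²/(4Dt)), with n_e·A the pore (flow) area.
Plume center vt = 0.0549 × 1540 = 84.546 m, so the well at 6.78 m is 77.766 m upgradient of the peak.
√(4πDt) = 197.2 m, giving peak height M/(n_e·A·√(4πDt)) = 0.339/(0.37 × 12.7 × 197.2) = 0.0003658 kg/m³.
(x−vt)²/(4Dt) = (-77.766)²/(4 × 2.01 × 1540) = 0.4884; exp(−0.4884) = 0.6136.
C = 0.0003658 × 0.6136 = 0.000224 kg/m³.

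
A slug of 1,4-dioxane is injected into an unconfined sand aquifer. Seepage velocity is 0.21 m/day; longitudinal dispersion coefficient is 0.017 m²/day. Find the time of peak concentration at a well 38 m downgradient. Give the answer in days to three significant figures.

For the 1D instantaneous-source solution, setting ∂C/∂t = 0 at fixed x gives v²t² + 2Dt − x² = 0, so t = (√(D² + v²x²) − D)/v².
√(D² + v²x²) = √(0.017² + 0.21² × 38²) = 7.980; v² = 0.0441.
t = (7.980 − 0.017)/0.0441 = 181 days (vs. the pure-advection estimate x/v = 181 d).

181 days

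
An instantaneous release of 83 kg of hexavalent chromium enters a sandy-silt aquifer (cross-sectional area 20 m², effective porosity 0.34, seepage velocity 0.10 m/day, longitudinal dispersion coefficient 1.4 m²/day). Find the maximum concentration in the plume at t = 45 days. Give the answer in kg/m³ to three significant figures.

The peak of an instantaneous 1D plume sits at x = vt; there the Gaussian factor is 1 and C_max = M/(n_e·A·√(4πDt)), where n_e·A is the pore area the mass is dissolved in.
√(4πDt) = √(4π × 1.4 × 45) = 28.14 m, so C_max = 83/(0.34 × 20 × 28.14) = 0.434 kg/m³.

0.434 kg/m³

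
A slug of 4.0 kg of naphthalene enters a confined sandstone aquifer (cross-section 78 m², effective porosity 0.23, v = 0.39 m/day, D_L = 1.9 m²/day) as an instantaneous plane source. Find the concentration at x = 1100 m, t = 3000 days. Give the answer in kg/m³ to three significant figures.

For an instantaneous plane source, C(x,t) = M/(n_e·A·√(4πDt)) · exp(−(x−vt)²/(4Dt)), with n_e·A the pore (flow) area.
Plume center vt = 0.39 × 3000 = 1170 m, so the well at 1100 m is 70 m upgradient of the peak.
√(4πDt) = 267.6 m, giving peak height M/(n_e·A·√(4πDt)) = 4.0/(0.23 × 78 × 267.6) = 0.0008332 kg/m³.
(x−vt)²/(4Dt) = (-70)²/(4 × 1.9 × 3000) = 0.2149; exp(−0.2149) = 0.8066.
C = 0.0008332 × 0.8066 = 0.000672 kg/m³.

0.000672 kg/m³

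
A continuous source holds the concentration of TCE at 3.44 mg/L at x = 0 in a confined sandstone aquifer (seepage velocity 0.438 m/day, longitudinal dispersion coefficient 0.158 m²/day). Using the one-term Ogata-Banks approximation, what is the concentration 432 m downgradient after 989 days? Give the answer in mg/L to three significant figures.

For a continuous step input, C/C₀ ≈ ½·erfc((x−vt)/(2√(Dt))).
vt = 0.438 × 989 = 433.182 m and 2√(Dt) = 2√(0.158 × 989) = 25.00 m.
Argument (x−vt)/(2√(Dt)) = (432 − 433.182)/25.00 = -0.04728; ½·erfc(-0.04728) = 0.5267.
C = 3.44 × 0.5267 = 1.81 mg/L.

1.81 mg/L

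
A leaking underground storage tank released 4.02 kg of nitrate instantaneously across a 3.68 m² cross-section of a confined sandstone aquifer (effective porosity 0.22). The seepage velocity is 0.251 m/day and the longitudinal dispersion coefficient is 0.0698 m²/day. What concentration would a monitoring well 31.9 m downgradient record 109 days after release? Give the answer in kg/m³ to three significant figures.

0.258 kg/m³

For an instantaneous plane source, C(x,t) = M/(n_e·A·√(4πDt)) · exp(−(x−vt)²/(4Dt)), with n_e·A the pore (flow) area.
Plume center vt = 0.251 × 109 = 27.359 m, so the well at 31.9 m is 4.541 m downgradient of the peak.
√(4πDt) = 9.778 m, giving peak height M/(n_e·A·√(4πDt)) = 4.02/(0.22 × 3.68 × 9.778) = 0.5078 kg/m³.
(x−vt)²/(4Dt) = (4.541)²/(4 × 0.0698 × 109) = 0.6776; exp(−0.6776) = 0.5078.
C = 0.5078 × 0.5078 = 0.258 kg/m³.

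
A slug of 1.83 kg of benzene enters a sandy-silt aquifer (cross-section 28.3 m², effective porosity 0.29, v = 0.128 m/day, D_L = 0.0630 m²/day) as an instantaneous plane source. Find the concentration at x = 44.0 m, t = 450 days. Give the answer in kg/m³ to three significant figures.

For an instantaneous plane source, C(x,t) = M/(n_e·A·√(4πDt)) · exp(−(x−vt)²/(4Dt)), with n_e·A the pore (flow) area.
Plume center vt = 0.128 × 450 = 57.6 m, so the well at 44.0 m is 13.6 m upgradient of the peak.
√(4πDt) = 18.87 m, giving peak height M/(n_e·A·√(4πDt)) = 1.83/(0.29 × 28.3 × 18.87) = 0.01182 kg/m³.
(x−vt)²/(4Dt) = (-13.6)²/(4 × 0.0630 × 450) = 1.631; exp(−1.631) = 0.1957.
C = 0.01182 × 0.1957 = 0.00231 kg/m³.

0.00231 kg/m³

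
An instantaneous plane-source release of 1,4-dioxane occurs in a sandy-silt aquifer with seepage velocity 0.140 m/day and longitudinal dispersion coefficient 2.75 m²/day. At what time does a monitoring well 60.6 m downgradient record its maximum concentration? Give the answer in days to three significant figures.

For the 1D instantaneous-source solution, setting ∂C/∂t = 0 at fixed x gives v²t² + 2Dt − x² = 0, so t = (√(D² + v²x²) − D)/v².
√(D² + v²x²) = √(2.75² + 0.140² × 60.6²) = 8.919; v² = 0.0196.
t = (8.919 − 2.75)/0.0196 = 315 days (vs. the pure-advection estimate x/v = 433 d).

315 days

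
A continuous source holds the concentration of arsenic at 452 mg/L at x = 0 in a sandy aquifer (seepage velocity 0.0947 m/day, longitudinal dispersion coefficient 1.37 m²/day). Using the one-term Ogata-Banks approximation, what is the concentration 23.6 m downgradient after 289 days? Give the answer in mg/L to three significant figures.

250 mg/L

For a continuous step input, C/C₀ ≈ ½·erfc((x−vt)/(2√(Dt))).
vt = 0.0947 × 289 = 27.3683 m and 2√(Dt) = 2√(1.37 × 289) = 39.80 m.
Argument (x−vt)/(2√(Dt)) = (23.6 − 27.3683)/39.80 = -0.09468; ½·erfc(-0.09468) = 0.5533.
C = 452 × 0.5533 = 250 mg/L.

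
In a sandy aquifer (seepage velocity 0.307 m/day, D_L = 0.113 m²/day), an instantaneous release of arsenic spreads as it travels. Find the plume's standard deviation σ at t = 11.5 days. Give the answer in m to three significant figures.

Dispersive spreading gives a Gaussian with σ² = 2Dt; advection only shifts the center.
σ = √(2 × 0.113 × 11.5) = 1.61 m.

1.61 m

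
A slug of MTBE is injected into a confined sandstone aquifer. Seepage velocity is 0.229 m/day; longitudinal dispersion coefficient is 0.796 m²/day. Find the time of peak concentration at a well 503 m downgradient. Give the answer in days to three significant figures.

2180 days

For the 1D instantaneous-source solution, setting ∂C/∂t = 0 at fixed x gives v²t² + 2Dt − x² = 0, so t = (√(D² + v²x²) − D)/v².
√(D² + v²x²) = √(0.796² + 0.229² × 503²) = 115.2; v² = 0.052441.
t = (115.2 − 0.796)/0.052441 = 2180 days (vs. the pure-advection estimate x/v = 2200 d).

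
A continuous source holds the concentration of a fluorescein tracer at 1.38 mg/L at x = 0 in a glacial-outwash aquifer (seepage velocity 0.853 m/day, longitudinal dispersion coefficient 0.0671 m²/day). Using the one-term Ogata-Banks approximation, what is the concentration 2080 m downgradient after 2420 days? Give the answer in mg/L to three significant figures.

0.264 mg/L

For a continuous step input, C/C₀ ≈ ½·erfc((x−vt)/(2√(Dt))).
vt = 0.853 × 2420 = 2064.26 m and 2√(Dt) = 2√(0.0671 × 2420) = 25.49 m.
Argument (x−vt)/(2√(Dt)) = (2080 − 2064.26)/25.49 = 0.6175; ½·erfc(0.6175) = 0.1913.
C = 1.38 × 0.1913 = 0.264 mg/L.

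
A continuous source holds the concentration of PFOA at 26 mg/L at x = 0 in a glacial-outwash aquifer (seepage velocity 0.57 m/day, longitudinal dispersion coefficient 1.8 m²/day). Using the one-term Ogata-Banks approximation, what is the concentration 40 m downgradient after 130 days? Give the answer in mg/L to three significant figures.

For a continuous step input, C/C₀ ≈ ½·erfc((x−vt)/(2√(Dt))).
vt = 0.57 × 130 = 74.1 m and 2√(Dt) = 2√(1.8 × 130) = 30.59 m.
Argument (x−vt)/(2√(Dt)) = (40 − 74.1)/30.59 = -1.115; ½·erfc(-1.115) = 0.9426.
C = 26 × 0.9426 = 24.5 mg/L.

24.5 mg/L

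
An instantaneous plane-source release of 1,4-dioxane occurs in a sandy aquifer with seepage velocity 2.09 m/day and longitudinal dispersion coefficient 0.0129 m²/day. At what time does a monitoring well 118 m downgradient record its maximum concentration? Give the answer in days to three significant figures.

56.5 days

For the 1D instantaneous-source solution, setting ∂C/∂t = 0 at fixed x gives v²t² + 2Dt − x² = 0, so t = (√(D² + v²x²) − D)/v².
√(D² + v²x²) = √(0.0129² + 2.09² × 118²) = 246.6; v² = 4.3681.
t = (246.6 − 0.0129)/4.3681 = 56.5 days (vs. the pure-advection estimate x/v = 56.5 d).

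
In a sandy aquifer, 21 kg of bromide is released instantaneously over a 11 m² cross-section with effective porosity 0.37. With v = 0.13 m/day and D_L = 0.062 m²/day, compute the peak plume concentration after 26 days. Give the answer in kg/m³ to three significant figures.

1.15 kg/m³

The peak of an instantaneous 1D plume sits at x = vt; there the Gaussian factor is 1 and C_max = M/(n_e·A·√(4πDt)), where n_e·A is the pore area the mass is dissolved in.
√(4πDt) = √(4π × 0.062 × 26) = 4.501 m, so C_max = 21/(0.37 × 11 × 4.501) = 1.15 kg/m³.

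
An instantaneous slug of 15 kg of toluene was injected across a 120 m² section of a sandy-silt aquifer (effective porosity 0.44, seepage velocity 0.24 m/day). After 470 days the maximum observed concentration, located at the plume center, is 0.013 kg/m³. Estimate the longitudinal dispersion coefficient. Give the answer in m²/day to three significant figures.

0.0809 m²/day

At the plume center C_max = M/(n_e·A·√(4πDt)), so D = M²/(4πt·(n_e·A·C_max)²).
n_e·A·C_max = 0.44 × 120 × 0.013 = 0.6864 kg/m.
D = 15²/(4π × 470 × 0.6864²) = 0.0809 m²/day.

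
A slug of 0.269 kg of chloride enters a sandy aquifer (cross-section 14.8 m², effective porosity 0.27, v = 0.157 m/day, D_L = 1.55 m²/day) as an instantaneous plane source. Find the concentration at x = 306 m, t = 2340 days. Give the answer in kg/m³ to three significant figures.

0.000243 kg/m³

For an instantaneous plane source, C(x,t) = M/(n_e·A·√(4πDt)) · exp(−(x−vt)²/(4Dt)), with n_e·A the pore (flow) area.
Plume center vt = 0.157 × 2340 = 367.38 m, so the well at 306 m is 61.38 m upgradient of the peak.
√(4πDt) = 213.5 m, giving peak height M/(n_e·A·√(4πDt)) = 0.269/(0.27 × 14.8 × 213.5) = 0.0003153 kg/m³.
(x−vt)²/(4Dt) = (-61.38)²/(4 × 1.55 × 2340) = 0.2597; exp(−0.2597) = 0.7713.
C = 0.0003153 × 0.7713 = 0.000243 kg/m³.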